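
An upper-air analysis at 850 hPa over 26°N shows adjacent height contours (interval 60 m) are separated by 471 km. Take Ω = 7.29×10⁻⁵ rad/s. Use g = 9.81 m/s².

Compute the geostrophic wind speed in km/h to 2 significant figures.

Coriolis parameter at 26°N:
f = 2Ω sin φ = 2 × 7.29×10⁻⁵ × sin 26° = 6.39×10⁻⁵ s⁻¹
Height gradient: |∂Z/∂n| = 60 m / 471000 m = 1.27×10⁻⁴
On a pressure surface, geostrophic balance gives V_g = (g/f)|∂Z/∂n|:
V_g = 9.81 × 1.27×10⁻⁴ / 6.39×10⁻⁵ = 19.6 m/s
Converting: 19.6 m/s × 3.6 = 70 km/h

70 km/h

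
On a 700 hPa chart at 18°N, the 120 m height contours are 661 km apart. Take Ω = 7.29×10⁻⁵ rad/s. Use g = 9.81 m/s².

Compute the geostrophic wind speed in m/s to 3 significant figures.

39.5 m/s

Coriolis parameter at 18°N:
f = 2Ω sin φ = 2 × 7.29×10⁻⁵ × sin 18° = 4.51×10⁻⁵ s⁻¹
Height gradient: |∂Z/∂n| = 120 m / 661000 m = 1.82×10⁻⁴
On a pressure surface, geostrophic balance gives V_g = (g/f)|∂Z/∂n|:
V_g = 9.81 × 1.82×10⁻⁴ / 4.51×10⁻⁵ = 39.5 m/s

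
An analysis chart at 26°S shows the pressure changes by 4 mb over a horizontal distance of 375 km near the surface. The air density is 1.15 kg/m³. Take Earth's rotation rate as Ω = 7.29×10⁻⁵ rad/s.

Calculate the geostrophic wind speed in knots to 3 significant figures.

28.2 knots

Coriolis parameter at 26°S:
f = 2Ω sin φ = 2 × 7.29×10⁻⁵ × sin 26° = 6.39×10⁻⁵ s⁻¹
Pressure gradient: |∂P/∂n| = 400 Pa / 375000 m = 1.07×10⁻³ Pa/m
Geostrophic balance (pressure-gradient force = Coriolis force):
V_g = (1/(fρ)) |∂P/∂n| = 1.07×10⁻³ / (6.39×10⁻⁵ × 1.15) = 14.5 m/s
Converting: 14.5 m/s × 1.944 = 28.2 knots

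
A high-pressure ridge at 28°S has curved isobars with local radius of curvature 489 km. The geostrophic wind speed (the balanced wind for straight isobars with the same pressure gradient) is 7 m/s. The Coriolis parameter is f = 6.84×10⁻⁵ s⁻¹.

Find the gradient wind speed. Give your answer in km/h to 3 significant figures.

Around a high, pressure-gradient force acts outward with centrifugal, so Coriolis balances both:
fV = (1/ρ)|∂P/∂n| + V²/R  →  V² − fR·V + fR·V_g = 0
With fR = 6.84×10⁻⁵ × 489×10³ m = 33.4 m/s:
V = [fR − √((fR)² − 4 fR V_g)]/2 = [33.4 − √(33.4² − 4×33.4×7)]/2 = 9.97 m/s
Supergeostrophic (V > V_g = 7 m/s), as expected around a high.
Converting: 9.97 m/s × 3.6 = 35.9 km/h

35.9 km/h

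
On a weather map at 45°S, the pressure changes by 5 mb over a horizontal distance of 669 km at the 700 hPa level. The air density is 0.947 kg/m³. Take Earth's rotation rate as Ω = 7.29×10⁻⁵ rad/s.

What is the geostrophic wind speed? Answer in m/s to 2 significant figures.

7.7 m/s

Coriolis parameter at 45°S:
f = 2Ω sin φ = 2 × 7.29×10⁻⁵ × sin 45° = 1.03×10⁻⁴ s⁻¹
Pressure gradient: |∂P/∂n| = 500 Pa / 669000 m = 7.47×10⁻⁴ Pa/m
Geostrophic balance (pressure-gradient force = Coriolis force):
V_g = (1/(fρ)) |∂P/∂n| = 7.47×10⁻⁴ / (1.03×10⁻⁴ × 0.947) = 7.66 m/s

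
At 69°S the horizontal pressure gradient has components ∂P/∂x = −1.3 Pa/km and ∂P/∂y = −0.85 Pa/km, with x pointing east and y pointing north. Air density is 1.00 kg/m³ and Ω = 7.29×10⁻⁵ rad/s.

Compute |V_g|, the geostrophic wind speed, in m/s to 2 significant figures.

11 m/s

Coriolis parameter at 69°S:
f = 2Ω sin φ = 2 × 7.29×10⁻⁵ × sin 69° = 1.36×10⁻⁴ s⁻¹
In the Southern Hemisphere f is negative: f = −1.36×10⁻⁴ s⁻¹.
Component geostrophic relations (x east, y north):
u_g = −(1/(fρ)) ∂P/∂y,  v_g = (1/(fρ)) ∂P/∂x
u_g = −(−0.85×10⁻³)/(−1.36×10⁻⁴ × 1.00) = −6.24 m/s;  v_g = (−1.3×10⁻³)/(−1.36×10⁻⁴ × 1.00) = 9.55 m/s
|V_g| = √(u_g² + v_g²) = 11.4 m/s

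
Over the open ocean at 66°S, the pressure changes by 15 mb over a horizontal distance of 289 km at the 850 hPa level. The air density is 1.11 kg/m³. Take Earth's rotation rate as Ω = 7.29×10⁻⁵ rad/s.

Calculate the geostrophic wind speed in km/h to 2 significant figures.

130 km/h

Coriolis parameter at 66°S:
f = 2Ω sin φ = 2 × 7.29×10⁻⁵ × sin 66° = 1.33×10⁻⁴ s⁻¹
Pressure gradient: |∂P/∂n| = 1500 Pa / 289000 m = 5.19×10⁻³ Pa/m
Geostrophic balance (pressure-gradient force = Coriolis force):
V_g = (1/(fρ)) |∂P/∂n| = 5.19×10⁻³ / (1.33×10⁻⁴ × 1.11) = 35.1 m/s
Converting: 35.1 m/s × 3.6 = 130 km/h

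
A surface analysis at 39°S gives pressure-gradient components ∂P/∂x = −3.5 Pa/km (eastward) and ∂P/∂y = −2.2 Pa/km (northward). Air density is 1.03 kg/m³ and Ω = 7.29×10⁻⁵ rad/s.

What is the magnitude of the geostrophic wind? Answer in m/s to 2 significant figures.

Coriolis parameter at 39°S:
f = 2Ω sin φ = 2 × 7.29×10⁻⁵ × sin 39° = 9.18×10⁻⁵ s⁻¹
In the Southern Hemisphere f is negative: f = −9.18×10⁻⁵ s⁻¹.
Component geostrophic relations (x east, y north):
u_g = −(1/(fρ)) ∂P/∂y,  v_g = (1/(fρ)) ∂P/∂x
u_g = −(−2.2×10⁻³)/(−9.18×10⁻⁵ × 1.03) = −23.3 m/s;  v_g = (−3.5×10⁻³)/(−9.18×10⁻⁵ × 1.03) = 37.0 m/s
|V_g| = √(u_g² + v_g²) = 43.7 m/s

44 m/s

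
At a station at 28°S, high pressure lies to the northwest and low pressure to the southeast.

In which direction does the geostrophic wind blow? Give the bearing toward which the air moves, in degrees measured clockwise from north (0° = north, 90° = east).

045°

The pressure-gradient force points toward the southeast (bearing 135°).
Geostrophic balance: in the Southern Hemisphere the Coriolis force deflects motion to the left, so the geostrophic wind blows 90° to the left of the pressure-gradient force (low pressure on the right).
Rotating 135° by 90° counterclockwise gives 045° — the wind blows toward the northeast.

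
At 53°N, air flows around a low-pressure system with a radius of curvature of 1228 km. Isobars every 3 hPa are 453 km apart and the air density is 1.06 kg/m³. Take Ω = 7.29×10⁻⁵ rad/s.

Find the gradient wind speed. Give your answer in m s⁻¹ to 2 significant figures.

Coriolis parameter at 53°N:
f = 2Ω sin φ = 2 × 7.29×10⁻⁵ × sin 53° = 1.16×10⁻⁴ s⁻¹
Pressure gradient: |∂P/∂n| = 300 Pa / 453000 m = 6.62×10⁻⁴ Pa/m
Geostrophic speed: V_g = |∂P/∂n|/(fρ) = 6.62×10⁻⁴/(1.16×10⁻⁴ × 1.06) = 5.37 m/s
Around a low, centrifugal force acts outward with Coriolis, so pressure-gradient force balances both:
(1/ρ)|∂P/∂n| = fV + V²/R  →  V² + fR·V − fR·V_g = 0
With fR = 1.16×10⁻⁴ × 1228×10³ m = 143 m/s:
V = [−fR + √((fR)² + 4 fR V_g)]/2 = [−143 + √(143² + 4×143×5.37)]/2 = 5.18 m/s
Subgeostrophic (V < V_g = 5.37 m/s), as expected around a low.

5.2 m s⁻¹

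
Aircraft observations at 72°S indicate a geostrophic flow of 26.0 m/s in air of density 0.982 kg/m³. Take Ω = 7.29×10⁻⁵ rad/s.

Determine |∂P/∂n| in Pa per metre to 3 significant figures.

Coriolis parameter at 72°S:
f = 2Ω sin φ = 2 × 7.29×10⁻⁵ × sin 72° = 1.39×10⁻⁴ s⁻¹
Geostrophic balance rearranged: |∂P/∂n| = f ρ V_g
|∂P/∂n| = 1.39×10⁻⁴ × 0.982 × 26.0 = 3.54×10⁻³ Pa/m

3.54×10⁻³ Pa/m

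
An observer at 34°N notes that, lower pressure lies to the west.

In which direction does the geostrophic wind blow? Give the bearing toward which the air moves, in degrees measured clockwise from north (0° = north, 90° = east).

The pressure-gradient force points toward the west (bearing 270°).
Geostrophic balance: in the Northern Hemisphere the Coriolis force deflects motion to the right, so the geostrophic wind blows 90° to the right of the pressure-gradient force (low pressure on the left).
Rotating 270° by 90° clockwise gives 000° — the wind blows toward the north.

000°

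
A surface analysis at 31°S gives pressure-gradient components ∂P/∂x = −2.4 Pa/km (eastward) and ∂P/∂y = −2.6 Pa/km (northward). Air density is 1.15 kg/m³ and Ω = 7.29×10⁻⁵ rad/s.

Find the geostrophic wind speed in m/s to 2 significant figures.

41 m/s

Coriolis parameter at 31°S:
f = 2Ω sin φ = 2 × 7.29×10⁻⁵ × sin 31° = 7.51×10⁻⁵ s⁻¹
In the Southern Hemisphere f is negative: f = −7.51×10⁻⁵ s⁻¹.
Component geostrophic relations (x east, y north):
u_g = −(1/(fρ)) ∂P/∂y,  v_g = (1/(fρ)) ∂P/∂x
u_g = −(−2.6×10⁻³)/(−7.51×10⁻⁵ × 1.15) = −30.1 m/s;  v_g = (−2.4×10⁻³)/(−7.51×10⁻⁵ × 1.15) = 27.8 m/s
|V_g| = √(u_g² + v_g²) = 41.0 m/s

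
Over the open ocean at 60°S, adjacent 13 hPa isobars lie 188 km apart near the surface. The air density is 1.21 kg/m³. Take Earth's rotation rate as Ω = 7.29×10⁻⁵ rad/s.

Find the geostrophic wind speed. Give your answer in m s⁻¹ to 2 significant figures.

45 m s⁻¹

Coriolis parameter at 60°S:
f = 2Ω sin φ = 2 × 7.29×10⁻⁵ × sin 60° = 1.26×10⁻⁴ s⁻¹
Pressure gradient: |∂P/∂n| = 1300 Pa / 188000 m = 6.91×10⁻³ Pa/m
Geostrophic balance (pressure-gradient force = Coriolis force):
V_g = (1/(fρ)) |∂P/∂n| = 6.91×10⁻³ / (1.26×10⁻⁴ × 1.21) = 45.3 m/s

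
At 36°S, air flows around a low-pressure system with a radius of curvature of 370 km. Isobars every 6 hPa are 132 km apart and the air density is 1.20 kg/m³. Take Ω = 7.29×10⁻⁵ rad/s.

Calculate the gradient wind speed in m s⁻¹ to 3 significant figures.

24.8 m s⁻¹

Coriolis parameter at 36°S:
f = 2Ω sin φ = 2 × 7.29×10⁻⁵ × sin 36° = 8.57×10⁻⁵ s⁻¹
Pressure gradient: |∂P/∂n| = 600 Pa / 132000 m = 4.55×10⁻³ Pa/m
Geostrophic speed: V_g = |∂P/∂n|/(fρ) = 4.55×10⁻³/(8.57×10⁻⁵ × 1.20) = 44.2 m/s
Around a low, centrifugal force acts outward with Coriolis, so pressure-gradient force balances both:
(1/ρ)|∂P/∂n| = fV + V²/R  →  V² + fR·V − fR·V_g = 0
With fR = 8.57×10⁻⁵ × 370×10³ m = 31.7 m/s:
V = [−fR + √((fR)² + 4 fR V_g)]/2 = [−31.7 + √(31.7² + 4×31.7×44.2)]/2 = 24.8 m/s
Subgeostrophic (V < V_g = 44.2 m/s), as expected around a low.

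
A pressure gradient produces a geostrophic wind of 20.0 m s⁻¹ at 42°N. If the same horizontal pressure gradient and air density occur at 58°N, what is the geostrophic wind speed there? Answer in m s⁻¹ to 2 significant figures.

With the same pressure gradient and density, V_g ∝ 1/f ∝ 1/sin φ.
V₂ = V₁ · sin φ₁ / sin φ₂ = 20.0 × sin 42° / sin 58°
V₂ = 20.0 × 0.6691/0.8480 = 16 m s⁻¹

16 m s⁻¹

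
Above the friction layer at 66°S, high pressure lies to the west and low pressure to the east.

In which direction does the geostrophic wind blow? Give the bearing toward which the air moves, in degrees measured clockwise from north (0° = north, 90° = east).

000°

The pressure-gradient force points toward the east (bearing 090°).
Geostrophic balance: in the Southern Hemisphere the Coriolis force deflects motion to the left, so the geostrophic wind blows 90° to the left of the pressure-gradient force (low pressure on the right).
Rotating 090° by 90° counterclockwise gives 000° — the wind blows toward the north.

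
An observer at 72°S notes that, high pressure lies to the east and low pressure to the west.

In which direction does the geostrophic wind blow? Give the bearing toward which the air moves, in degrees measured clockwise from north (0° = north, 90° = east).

180°

The pressure-gradient force points toward the west (bearing 270°).
Geostrophic balance: in the Southern Hemisphere the Coriolis force deflects motion to the left, so the geostrophic wind blows 90° to the left of the pressure-gradient force (low pressure on the right).
Rotating 270° by 90° counterclockwise gives 180° — the wind blows toward the south.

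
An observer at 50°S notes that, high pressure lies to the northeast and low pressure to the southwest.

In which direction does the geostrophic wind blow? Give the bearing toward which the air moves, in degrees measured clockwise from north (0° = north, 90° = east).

135°

The pressure-gradient force points toward the southwest (bearing 225°).
Geostrophic balance: in the Southern Hemisphere the Coriolis force deflects motion to the left, so the geostrophic wind blows 90° to the left of the pressure-gradient force (low pressure on the right).
Rotating 225° by 90° counterclockwise gives 135° — the wind blows toward the southeast.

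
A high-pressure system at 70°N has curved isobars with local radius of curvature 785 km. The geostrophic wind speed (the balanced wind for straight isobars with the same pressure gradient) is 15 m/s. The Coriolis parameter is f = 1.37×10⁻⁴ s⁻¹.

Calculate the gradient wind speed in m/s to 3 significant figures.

Around a high, pressure-gradient force acts outward with centrifugal, so Coriolis balances both:
fV = (1/ρ)|∂P/∂n| + V²/R  →  V² − fR·V + fR·V_g = 0
With fR = 1.37×10⁻⁴ × 785×10³ m = 108 m/s:
V = [fR − √((fR)² − 4 fR V_g)]/2 = [108 − √(108² − 4×108×15)]/2 = 18 m/s
Supergeostrophic (V > V_g = 15 m/s), as expected around a high.

18.0 m/s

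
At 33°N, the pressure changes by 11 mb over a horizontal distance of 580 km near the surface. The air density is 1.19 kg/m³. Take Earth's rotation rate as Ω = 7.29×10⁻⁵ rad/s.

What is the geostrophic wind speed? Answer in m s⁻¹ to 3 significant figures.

20.1 m s⁻¹

Coriolis parameter at 33°N:
f = 2Ω sin φ = 2 × 7.29×10⁻⁵ × sin 33° = 7.94×10⁻⁵ s⁻¹
Pressure gradient: |∂P/∂n| = 1100 Pa / 580000 m = 1.90×10⁻³ Pa/m
Geostrophic balance (pressure-gradient force = Coriolis force):
V_g = (1/(fρ)) |∂P/∂n| = 1.90×10⁻³ / (7.94×10⁻⁵ × 1.19) = 20.1 m/s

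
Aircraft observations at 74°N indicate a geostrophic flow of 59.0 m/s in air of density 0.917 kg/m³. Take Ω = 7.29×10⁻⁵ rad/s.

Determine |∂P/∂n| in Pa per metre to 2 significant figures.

Coriolis parameter at 74°N:
f = 2Ω sin φ = 2 × 7.29×10⁻⁵ × sin 74° = 1.40×10⁻⁴ s⁻¹
Geostrophic balance rearranged: |∂P/∂n| = f ρ V_g
|∂P/∂n| = 1.40×10⁻⁴ × 0.917 × 59.0 = 7.58×10⁻³ Pa/m

7.6×10⁻³ Pa/m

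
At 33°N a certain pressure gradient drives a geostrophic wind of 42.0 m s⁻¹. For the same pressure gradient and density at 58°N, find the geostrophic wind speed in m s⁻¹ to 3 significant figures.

With the same pressure gradient and density, V_g ∝ 1/f ∝ 1/sin φ.
V₂ = V₁ · sin φ₁ / sin φ₂ = 42.0 × sin 33° / sin 58°
V₂ = 42.0 × 0.5446/0.8480 = 27.0 m s⁻¹

27.0 m s⁻¹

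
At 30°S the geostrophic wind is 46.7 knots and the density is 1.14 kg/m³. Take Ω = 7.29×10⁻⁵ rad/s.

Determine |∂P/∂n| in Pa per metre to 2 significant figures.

Coriolis parameter at 30°S:
f = 2Ω sin φ = 2 × 7.29×10⁻⁵ × sin 30° = 7.29×10⁻⁵ s⁻¹
Wind speed in SI: 46.7 knots = 24.0 m/s
Geostrophic balance rearranged: |∂P/∂n| = f ρ V_g
|∂P/∂n| = 7.29×10⁻⁵ × 1.14 × 24.0 = 2.00×10⁻³ Pa/m

2.0×10⁻³ Pa/m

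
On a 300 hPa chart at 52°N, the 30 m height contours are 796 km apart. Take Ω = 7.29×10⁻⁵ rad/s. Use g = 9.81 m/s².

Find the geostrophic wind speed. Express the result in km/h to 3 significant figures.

Coriolis parameter at 52°N:
f = 2Ω sin φ = 2 × 7.29×10⁻⁵ × sin 52° = 1.15×10⁻⁴ s⁻¹
Height gradient: |∂Z/∂n| = 30 m / 796000 m = 3.77×10⁻⁵
On a pressure surface, geostrophic balance gives V_g = (g/f)|∂Z/∂n|:
V_g = 9.81 × 3.77×10⁻⁵ / 1.15×10⁻⁴ = 3.22 m/s
Converting: 3.22 m/s × 3.6 = 11.6 km/h

11.6 km/h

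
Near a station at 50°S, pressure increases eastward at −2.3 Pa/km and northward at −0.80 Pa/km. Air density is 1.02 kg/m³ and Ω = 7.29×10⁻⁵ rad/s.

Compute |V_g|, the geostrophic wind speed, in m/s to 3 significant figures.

Coriolis parameter at 50°S:
f = 2Ω sin φ = 2 × 7.29×10⁻⁵ × sin 50° = 1.12×10⁻⁴ s⁻¹
In the Southern Hemisphere f is negative: f = −1.12×10⁻⁴ s⁻¹.
Component geostrophic relations (x east, y north):
u_g = −(1/(fρ)) ∂P/∂y,  v_g = (1/(fρ)) ∂P/∂x
u_g = −(−0.80×10⁻³)/(−1.12×10⁻⁴ × 1.02) = −7.02 m/s;  v_g = (−2.3×10⁻³)/(−1.12×10⁻⁴ × 1.02) = 20.2 m/s
|V_g| = √(u_g² + v_g²) = 21.4 m/s

21.4 m/s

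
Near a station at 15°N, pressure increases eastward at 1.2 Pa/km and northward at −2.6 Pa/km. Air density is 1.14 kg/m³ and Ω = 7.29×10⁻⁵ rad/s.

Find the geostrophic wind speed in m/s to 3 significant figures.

66.6 m/s

Coriolis parameter at 15°N:
f = 2Ω sin φ = 2 × 7.29×10⁻⁵ × sin 15° = 3.77×10⁻⁵ s⁻¹
Component geostrophic relations (x east, y north):
u_g = −(1/(fρ)) ∂P/∂y,  v_g = (1/(fρ)) ∂P/∂x
u_g = −(−2.6×10⁻³)/(3.77×10⁻⁵ × 1.14) = 60.4 m/s;  v_g = (1.2×10⁻³)/(3.77×10⁻⁵ × 1.14) = 27.9 m/s
|V_g| = √(u_g² + v_g²) = 66.6 m/s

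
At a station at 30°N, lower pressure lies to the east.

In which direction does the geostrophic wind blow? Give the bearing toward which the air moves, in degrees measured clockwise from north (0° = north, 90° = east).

The pressure-gradient force points toward the east (bearing 090°).
Geostrophic balance: in the Northern Hemisphere the Coriolis force deflects motion to the right, so the geostrophic wind blows 90° to the right of the pressure-gradient force (low pressure on the left).
Rotating 090° by 90° clockwise gives 180° — the wind blows toward the south.

180°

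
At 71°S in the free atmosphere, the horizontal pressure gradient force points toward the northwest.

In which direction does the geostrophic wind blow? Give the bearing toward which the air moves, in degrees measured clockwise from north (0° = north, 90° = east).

The pressure-gradient force points toward the northwest (bearing 315°).
Geostrophic balance: in the Southern Hemisphere the Coriolis force deflects motion to the left, so the geostrophic wind blows 90° to the left of the pressure-gradient force (low pressure on the right).
Rotating 315° by 90° counterclockwise gives 225° — the wind blows toward the southwest.

225°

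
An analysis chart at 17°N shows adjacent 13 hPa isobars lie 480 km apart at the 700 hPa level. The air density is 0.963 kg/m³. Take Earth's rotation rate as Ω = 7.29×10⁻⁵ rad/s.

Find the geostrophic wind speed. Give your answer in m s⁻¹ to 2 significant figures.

Coriolis parameter at 17°N:
f = 2Ω sin φ = 2 × 7.29×10⁻⁵ × sin 17° = 4.26×10⁻⁵ s⁻¹
Pressure gradient: |∂P/∂n| = 1300 Pa / 480000 m = 2.71×10⁻³ Pa/m
Geostrophic balance (pressure-gradient force = Coriolis force):
V_g = (1/(fρ)) |∂P/∂n| = 2.71×10⁻³ / (4.26×10⁻⁵ × 0.963) = 66.0 m/s

66 m s⁻¹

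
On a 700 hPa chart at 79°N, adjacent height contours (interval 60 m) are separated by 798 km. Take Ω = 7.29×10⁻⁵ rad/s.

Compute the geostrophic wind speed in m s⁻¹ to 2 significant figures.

5.2 m s⁻¹

Coriolis parameter at 79°N:
f = 2Ω sin φ = 2 × 7.29×10⁻⁵ × sin 79° = 1.43×10⁻⁴ s⁻¹
Height gradient: |∂Z/∂n| = 60 m / 798000 m = 7.52×10⁻⁵
On a pressure surface, geostrophic balance gives V_g = (g/f)|∂Z/∂n|:
V_g = 9.81 × 7.52×10⁻⁵ / 1.43×10⁻⁴ = 5.15 m/s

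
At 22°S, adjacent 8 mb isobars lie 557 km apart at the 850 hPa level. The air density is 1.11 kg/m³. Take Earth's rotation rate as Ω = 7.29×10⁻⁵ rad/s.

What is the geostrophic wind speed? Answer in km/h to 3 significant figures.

Coriolis parameter at 22°S:
f = 2Ω sin φ = 2 × 7.29×10⁻⁵ × sin 22° = 5.46×10⁻⁵ s⁻¹
Pressure gradient: |∂P/∂n| = 800 Pa / 557000 m = 1.44×10⁻³ Pa/m
Geostrophic balance (pressure-gradient force = Coriolis force):
V_g = (1/(fρ)) |∂P/∂n| = 1.44×10⁻³ / (5.46×10⁻⁵ × 1.11) = 23.7 m/s
Converting: 23.7 m/s × 3.6 = 85.3 km/h

85.3 km/h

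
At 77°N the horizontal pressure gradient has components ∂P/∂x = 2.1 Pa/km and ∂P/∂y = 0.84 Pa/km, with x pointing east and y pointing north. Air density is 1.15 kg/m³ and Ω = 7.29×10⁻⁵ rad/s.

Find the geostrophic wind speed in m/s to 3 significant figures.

Coriolis parameter at 77°N:
f = 2Ω sin φ = 2 × 7.29×10⁻⁵ × sin 77° = 1.42×10⁻⁴ s⁻¹
Component geostrophic relations (x east, y north):
u_g = −(1/(fρ)) ∂P/∂y,  v_g = (1/(fρ)) ∂P/∂x
u_g = −(0.84×10⁻³)/(1.42×10⁻⁴ × 1.15) = −5.14 m/s;  v_g = (2.1×10⁻³)/(1.42×10⁻⁴ × 1.15) = 12.9 m/s
|V_g| = √(u_g² + v_g²) = 13.8 m/s

13.8 m/s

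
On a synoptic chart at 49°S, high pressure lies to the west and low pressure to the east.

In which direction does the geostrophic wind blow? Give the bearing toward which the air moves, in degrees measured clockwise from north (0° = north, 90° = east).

000°

The pressure-gradient force points toward the east (bearing 090°).
Geostrophic balance: in the Southern Hemisphere the Coriolis force deflects motion to the left, so the geostrophic wind blows 90° to the left of the pressure-gradient force (low pressure on the right).
Rotating 090° by 90° counterclockwise gives 000° — the wind blows toward the north.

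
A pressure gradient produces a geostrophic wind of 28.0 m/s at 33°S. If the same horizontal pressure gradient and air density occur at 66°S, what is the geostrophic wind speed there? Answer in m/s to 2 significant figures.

17 m/s

With the same pressure gradient and density, V_g ∝ 1/f ∝ 1/sin φ.
V₂ = V₁ · sin φ₁ / sin φ₂ = 28.0 × sin 33° / sin 66°
V₂ = 28.0 × 0.5446/0.9135 = 17 m/s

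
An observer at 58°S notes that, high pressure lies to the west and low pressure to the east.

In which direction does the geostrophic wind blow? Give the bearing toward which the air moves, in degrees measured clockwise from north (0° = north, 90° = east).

000°

The pressure-gradient force points toward the east (bearing 090°).
Geostrophic balance: in the Southern Hemisphere the Coriolis force deflects motion to the left, so the geostrophic wind blows 90° to the left of the pressure-gradient force (low pressure on the right).
Rotating 090° by 90° counterclockwise gives 000° — the wind blows toward the north.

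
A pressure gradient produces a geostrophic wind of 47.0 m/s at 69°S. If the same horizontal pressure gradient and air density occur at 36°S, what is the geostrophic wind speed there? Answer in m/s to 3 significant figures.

74.7 m/s

With the same pressure gradient and density, V_g ∝ 1/f ∝ 1/sin φ.
V₂ = V₁ · sin φ₁ / sin φ₂ = 47.0 × sin 69° / sin 36°
V₂ = 47.0 × 0.9336/0.5878 = 74.7 m/s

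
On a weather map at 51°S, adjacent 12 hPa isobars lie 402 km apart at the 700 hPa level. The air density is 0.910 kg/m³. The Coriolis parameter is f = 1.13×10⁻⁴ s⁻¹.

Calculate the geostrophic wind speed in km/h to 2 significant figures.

Pressure gradient: |∂P/∂n| = 1200 Pa / 402000 m = 2.99×10⁻³ Pa/m
Geostrophic balance (pressure-gradient force = Coriolis force):
V_g = (1/(fρ)) |∂P/∂n| = 2.99×10⁻³ / (1.13×10⁻⁴ × 0.910) = 29.0 m/s
Converting: 29.0 m/s × 3.6 = 100 km/h

100 km/h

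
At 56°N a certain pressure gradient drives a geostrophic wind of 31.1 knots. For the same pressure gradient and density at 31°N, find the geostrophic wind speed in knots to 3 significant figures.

With the same pressure gradient and density, V_g ∝ 1/f ∝ 1/sin φ.
V₂ = V₁ · sin φ₁ / sin φ₂ = 31.1 × sin 56° / sin 31°
V₂ = 31.1 × 0.8290/0.5150 = 50.1 knots

50.1 knots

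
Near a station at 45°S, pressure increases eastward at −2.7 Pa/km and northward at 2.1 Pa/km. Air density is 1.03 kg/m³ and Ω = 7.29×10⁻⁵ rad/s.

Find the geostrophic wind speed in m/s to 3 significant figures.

32.2 m/s

Coriolis parameter at 45°S:
f = 2Ω sin φ = 2 × 7.29×10⁻⁵ × sin 45° = 1.03×10⁻⁴ s⁻¹
In the Southern Hemisphere f is negative: f = −1.03×10⁻⁴ s⁻¹.
Component geostrophic relations (x east, y north):
u_g = −(1/(fρ)) ∂P/∂y,  v_g = (1/(fρ)) ∂P/∂x
u_g = −(2.1×10⁻³)/(−1.03×10⁻⁴ × 1.03) = 19.8 m/s;  v_g = (−2.7×10⁻³)/(−1.03×10⁻⁴ × 1.03) = 25.4 m/s
|V_g| = √(u_g² + v_g²) = 32.2 m/s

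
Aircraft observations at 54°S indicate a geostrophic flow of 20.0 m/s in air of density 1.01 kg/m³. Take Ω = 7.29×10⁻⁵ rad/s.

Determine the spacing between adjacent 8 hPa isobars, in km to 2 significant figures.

Coriolis parameter at 54°S:
f = 2Ω sin φ = 2 × 7.29×10⁻⁵ × sin 54° = 1.18×10⁻⁴ s⁻¹
Geostrophic balance rearranged: |∂P/∂n| = f ρ V_g
|∂P/∂n| = 1.18×10⁻⁴ × 1.01 × 20.0 = 2.38×10⁻³ Pa/m
Isobar spacing: Δn = ΔP/|∂P/∂n| = 800 Pa / 2.38×10⁻³ Pa/m = 335756 m ≈ 340 km

340 km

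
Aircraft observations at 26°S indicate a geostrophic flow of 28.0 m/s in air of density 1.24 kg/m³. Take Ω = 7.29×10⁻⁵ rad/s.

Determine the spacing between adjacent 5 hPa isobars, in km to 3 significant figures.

225 km

Coriolis parameter at 26°S:
f = 2Ω sin φ = 2 × 7.29×10⁻⁵ × sin 26° = 6.39×10⁻⁵ s⁻¹
Geostrophic balance rearranged: |∂P/∂n| = f ρ V_g
|∂P/∂n| = 6.39×10⁻⁵ × 1.24 × 28.0 = 2.22×10⁻³ Pa/m
Isobar spacing: Δn = ΔP/|∂P/∂n| = 500 Pa / 2.22×10⁻³ Pa/m = 225315 m ≈ 225 km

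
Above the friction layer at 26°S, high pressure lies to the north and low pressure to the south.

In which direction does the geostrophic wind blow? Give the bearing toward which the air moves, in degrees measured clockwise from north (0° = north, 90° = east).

090°

The pressure-gradient force points toward the south (bearing 180°).
Geostrophic balance: in the Southern Hemisphere the Coriolis force deflects motion to the left, so the geostrophic wind blows 90° to the left of the pressure-gradient force (low pressure on the right).
Rotating 180° by 90° counterclockwise gives 090° — the wind blows toward the east.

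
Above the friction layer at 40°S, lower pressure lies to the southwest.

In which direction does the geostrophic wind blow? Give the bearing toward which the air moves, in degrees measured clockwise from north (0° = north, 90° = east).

The pressure-gradient force points toward the southwest (bearing 225°).
Geostrophic balance: in the Southern Hemisphere the Coriolis force deflects motion to the left, so the geostrophic wind blows 90° to the left of the pressure-gradient force (low pressure on the right).
Rotating 225° by 90° counterclockwise gives 135° — the wind blows toward the southeast.

135°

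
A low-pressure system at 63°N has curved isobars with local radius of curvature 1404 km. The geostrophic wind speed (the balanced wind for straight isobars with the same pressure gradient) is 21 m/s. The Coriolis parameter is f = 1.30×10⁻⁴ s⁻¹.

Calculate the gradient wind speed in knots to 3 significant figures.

Around a low, centrifugal force acts outward with Coriolis, so pressure-gradient force balances both:
(1/ρ)|∂P/∂n| = fV + V²/R  →  V² + fR·V − fR·V_g = 0
With fR = 1.30×10⁻⁴ × 1404×10³ m = 183 m/s:
V = [−fR + √((fR)² + 4 fR V_g)]/2 = [−183 + √(183² + 4×183×21)]/2 = 19 m/s
Subgeostrophic (V < V_g = 21 m/s), as expected around a low.
Converting: 19 m/s × 1.944 = 37.0 knots

37.0 knots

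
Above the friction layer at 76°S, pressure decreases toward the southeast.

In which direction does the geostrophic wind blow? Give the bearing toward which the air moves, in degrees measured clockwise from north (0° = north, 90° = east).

045°

The pressure-gradient force points toward the southeast (bearing 135°).
Geostrophic balance: in the Southern Hemisphere the Coriolis force deflects motion to the left, so the geostrophic wind blows 90° to the left of the pressure-gradient force (low pressure on the right).
Rotating 135° by 90° counterclockwise gives 045° — the wind blows toward the northeast.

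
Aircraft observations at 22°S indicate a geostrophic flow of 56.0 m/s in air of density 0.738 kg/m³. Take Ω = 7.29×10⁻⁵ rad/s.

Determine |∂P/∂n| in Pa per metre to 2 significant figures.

2.3×10⁻³ Pa/m

Coriolis parameter at 22°S:
f = 2Ω sin φ = 2 × 7.29×10⁻⁵ × sin 22° = 5.46×10⁻⁵ s⁻¹
Geostrophic balance rearranged: |∂P/∂n| = f ρ V_g
|∂P/∂n| = 5.46×10⁻⁵ × 0.738 × 56.0 = 2.26×10⁻³ Pa/m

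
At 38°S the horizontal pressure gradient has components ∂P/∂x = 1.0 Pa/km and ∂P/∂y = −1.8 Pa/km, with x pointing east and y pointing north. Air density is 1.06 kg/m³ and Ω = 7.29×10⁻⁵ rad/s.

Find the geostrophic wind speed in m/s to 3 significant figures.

Coriolis parameter at 38°S:
f = 2Ω sin φ = 2 × 7.29×10⁻⁵ × sin 38° = 8.98×10⁻⁵ s⁻¹
In the Southern Hemisphere f is negative: f = −8.98×10⁻⁵ s⁻¹.
Component geostrophic relations (x east, y north):
u_g = −(1/(fρ)) ∂P/∂y,  v_g = (1/(fρ)) ∂P/∂x
u_g = −(−1.8×10⁻³)/(−8.98×10⁻⁵ × 1.06) = −18.9 m/s;  v_g = (1.0×10⁻³)/(−8.98×10⁻⁵ × 1.06) = −10.5 m/s
|V_g| = √(u_g² + v_g²) = 21.6 m/s

21.6 m/s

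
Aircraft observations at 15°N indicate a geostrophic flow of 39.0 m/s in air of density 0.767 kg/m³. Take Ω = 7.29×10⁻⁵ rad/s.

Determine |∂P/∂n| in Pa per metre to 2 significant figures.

1.1×10⁻³ Pa/m

Coriolis parameter at 15°N:
f = 2Ω sin φ = 2 × 7.29×10⁻⁵ × sin 15° = 3.77×10⁻⁵ s⁻¹
Geostrophic balance rearranged: |∂P/∂n| = f ρ V_g
|∂P/∂n| = 3.77×10⁻⁵ × 0.767 × 39.0 = 1.13×10⁻³ Pa/m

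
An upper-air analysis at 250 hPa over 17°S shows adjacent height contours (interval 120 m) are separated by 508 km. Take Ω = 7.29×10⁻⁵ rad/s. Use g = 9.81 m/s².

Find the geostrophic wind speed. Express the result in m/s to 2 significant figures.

Coriolis parameter at 17°S:
f = 2Ω sin φ = 2 × 7.29×10⁻⁵ × sin 17° = 4.26×10⁻⁵ s⁻¹
Height gradient: |∂Z/∂n| = 120 m / 508000 m = 2.36×10⁻⁴
On a pressure surface, geostrophic balance gives V_g = (g/f)|∂Z/∂n|:
V_g = 9.81 × 2.36×10⁻⁴ / 4.26×10⁻⁵ = 54.4 m/s

54 m/s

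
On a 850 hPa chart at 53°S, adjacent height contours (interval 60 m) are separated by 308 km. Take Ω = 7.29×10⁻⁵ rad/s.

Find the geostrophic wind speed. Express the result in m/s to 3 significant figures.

16.4 m/s

Coriolis parameter at 53°S:
f = 2Ω sin φ = 2 × 7.29×10⁻⁵ × sin 53° = 1.16×10⁻⁴ s⁻¹
Height gradient: |∂Z/∂n| = 60 m / 308000 m = 1.95×10⁻⁴
On a pressure surface, geostrophic balance gives V_g = (g/f)|∂Z/∂n|:
V_g = 9.81 × 1.95×10⁻⁴ / 1.16×10⁻⁴ = 16.4 m/s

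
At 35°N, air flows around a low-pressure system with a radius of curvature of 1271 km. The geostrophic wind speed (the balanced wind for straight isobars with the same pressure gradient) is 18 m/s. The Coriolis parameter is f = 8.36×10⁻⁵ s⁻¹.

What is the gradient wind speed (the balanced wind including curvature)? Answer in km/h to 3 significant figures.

56.5 km/h

Around a low, centrifugal force acts outward with Coriolis, so pressure-gradient force balances both:
(1/ρ)|∂P/∂n| = fV + V²/R  →  V² + fR·V − fR·V_g = 0
With fR = 8.36×10⁻⁵ × 1271×10³ m = 106 m/s:
V = [−fR + √((fR)² + 4 fR V_g)]/2 = [−106 + √(106² + 4×106×18)]/2 = 15.7 m/s
Subgeostrophic (V < V_g = 18 m/s), as expected around a low.
Converting: 15.7 m/s × 3.6 = 56.5 km/h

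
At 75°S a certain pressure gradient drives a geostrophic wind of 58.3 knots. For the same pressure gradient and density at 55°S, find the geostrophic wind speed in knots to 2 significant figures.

69 knots

With the same pressure gradient and density, V_g ∝ 1/f ∝ 1/sin φ.
V₂ = V₁ · sin φ₁ / sin φ₂ = 58.3 × sin 75° / sin 55°
V₂ = 58.3 × 0.9659/0.8192 = 69 knots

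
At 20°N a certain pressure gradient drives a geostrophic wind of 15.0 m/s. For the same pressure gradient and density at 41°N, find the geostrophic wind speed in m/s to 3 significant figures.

With the same pressure gradient and density, V_g ∝ 1/f ∝ 1/sin φ.
V₂ = V₁ · sin φ₁ / sin φ₂ = 15.0 × sin 20° / sin 41°
V₂ = 15.0 × 0.3420/0.6561 = 7.82 m/s

7.82 m/s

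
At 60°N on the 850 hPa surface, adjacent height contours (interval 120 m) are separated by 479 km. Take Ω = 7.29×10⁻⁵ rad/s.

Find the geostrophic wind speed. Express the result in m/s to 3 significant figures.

19.5 m/s

Coriolis parameter at 60°N:
f = 2Ω sin φ = 2 × 7.29×10⁻⁵ × sin 60° = 1.26×10⁻⁴ s⁻¹
Height gradient: |∂Z/∂n| = 120 m / 479000 m = 2.51×10⁻⁴
On a pressure surface, geostrophic balance gives V_g = (g/f)|∂Z/∂n|:
V_g = 9.81 × 2.51×10⁻⁴ / 1.26×10⁻⁴ = 19.5 m/s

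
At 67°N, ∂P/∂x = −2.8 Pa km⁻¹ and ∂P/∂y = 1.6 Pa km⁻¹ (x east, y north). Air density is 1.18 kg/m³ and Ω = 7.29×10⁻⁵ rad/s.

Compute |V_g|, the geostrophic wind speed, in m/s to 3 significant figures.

Coriolis parameter at 67°N:
f = 2Ω sin φ = 2 × 7.29×10⁻⁵ × sin 67° = 1.34×10⁻⁴ s⁻¹
Component geostrophic relations (x east, y north):
u_g = −(1/(fρ)) ∂P/∂y,  v_g = (1/(fρ)) ∂P/∂x
u_g = −(1.6×10⁻³)/(1.34×10⁻⁴ × 1.18) = −10.1 m/s;  v_g = (−2.8×10⁻³)/(1.34×10⁻⁴ × 1.18) = −17.7 m/s
|V_g| = √(u_g² + v_g²) = 20.4 m/s

20.4 m/s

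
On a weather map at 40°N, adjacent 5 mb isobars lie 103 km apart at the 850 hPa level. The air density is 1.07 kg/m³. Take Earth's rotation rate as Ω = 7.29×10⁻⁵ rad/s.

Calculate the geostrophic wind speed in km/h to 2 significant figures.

170 km/h

Coriolis parameter at 40°N:
f = 2Ω sin φ = 2 × 7.29×10⁻⁵ × sin 40° = 9.37×10⁻⁵ s⁻¹
Pressure gradient: |∂P/∂n| = 500 Pa / 103000 m = 4.85×10⁻³ Pa/m
Geostrophic balance (pressure-gradient force = Coriolis force):
V_g = (1/(fρ)) |∂P/∂n| = 4.85×10⁻³ / (9.37×10⁻⁵ × 1.07) = 48.4 m/s
Converting: 48.4 m/s × 3.6 = 170 km/h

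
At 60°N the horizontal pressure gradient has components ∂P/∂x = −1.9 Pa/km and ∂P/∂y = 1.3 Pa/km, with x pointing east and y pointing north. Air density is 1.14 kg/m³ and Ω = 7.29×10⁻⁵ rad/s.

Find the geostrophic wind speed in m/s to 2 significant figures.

Coriolis parameter at 60°N:
f = 2Ω sin φ = 2 × 7.29×10⁻⁵ × sin 60° = 1.26×10⁻⁴ s⁻¹
Component geostrophic relations (x east, y north):
u_g = −(1/(fρ)) ∂P/∂y,  v_g = (1/(fρ)) ∂P/∂x
u_g = −(1.3×10⁻³)/(1.26×10⁻⁴ × 1.14) = −9.03 m/s;  v_g = (−1.9×10⁻³)/(1.26×10⁻⁴ × 1.14) = −13.2 m/s
|V_g| = √(u_g² + v_g²) = 16.0 m/s

16 m/s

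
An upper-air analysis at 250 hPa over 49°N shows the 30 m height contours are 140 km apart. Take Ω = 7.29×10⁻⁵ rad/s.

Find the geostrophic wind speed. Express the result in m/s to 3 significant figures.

Coriolis parameter at 49°N:
f = 2Ω sin φ = 2 × 7.29×10⁻⁵ × sin 49° = 1.10×10⁻⁴ s⁻¹
Height gradient: |∂Z/∂n| = 30 m / 140000 m = 2.14×10⁻⁴
On a pressure surface, geostrophic balance gives V_g = (g/f)|∂Z/∂n|:
V_g = 9.81 × 2.14×10⁻⁴ / 1.10×10⁻⁴ = 19.1 m/s

19.1 m/s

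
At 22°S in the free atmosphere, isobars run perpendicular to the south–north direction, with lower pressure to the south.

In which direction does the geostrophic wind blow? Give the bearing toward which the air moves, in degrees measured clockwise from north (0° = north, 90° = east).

090°

The pressure-gradient force points toward the south (bearing 180°).
Geostrophic balance: in the Southern Hemisphere the Coriolis force deflects motion to the left, so the geostrophic wind blows 90° to the left of the pressure-gradient force (low pressure on the right).
Rotating 180° by 90° counterclockwise gives 090° — the wind blows toward the east.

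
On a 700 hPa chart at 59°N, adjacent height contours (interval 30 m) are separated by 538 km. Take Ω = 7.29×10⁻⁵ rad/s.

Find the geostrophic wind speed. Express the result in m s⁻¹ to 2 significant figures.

4.4 m s⁻¹

Coriolis parameter at 59°N:
f = 2Ω sin φ = 2 × 7.29×10⁻⁵ × sin 59° = 1.25×10⁻⁴ s⁻¹
Height gradient: |∂Z/∂n| = 30 m / 538000 m = 5.58×10⁻⁵
On a pressure surface, geostrophic balance gives V_g = (g/f)|∂Z/∂n|:
V_g = 9.81 × 5.58×10⁻⁵ / 1.25×10⁻⁴ = 4.38 m/s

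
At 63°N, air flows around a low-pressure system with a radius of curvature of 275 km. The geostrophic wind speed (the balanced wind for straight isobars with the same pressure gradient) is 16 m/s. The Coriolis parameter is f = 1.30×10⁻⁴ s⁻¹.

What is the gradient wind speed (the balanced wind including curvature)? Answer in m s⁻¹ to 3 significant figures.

Around a low, centrifugal force acts outward with Coriolis, so pressure-gradient force balances both:
(1/ρ)|∂P/∂n| = fV + V²/R  →  V² + fR·V − fR·V_g = 0
With fR = 1.30×10⁻⁴ × 275×10³ m = 35.8 m/s:
V = [−fR + √((fR)² + 4 fR V_g)]/2 = [−35.8 + √(35.8² + 4×35.8×16)]/2 = 12 m/s
Subgeostrophic (V < V_g = 16 m/s), as expected around a low.

12.0 m s⁻¹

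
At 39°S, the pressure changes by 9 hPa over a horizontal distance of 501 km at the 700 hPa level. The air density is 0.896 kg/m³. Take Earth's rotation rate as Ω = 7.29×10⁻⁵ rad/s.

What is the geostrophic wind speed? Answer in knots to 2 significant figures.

42 knots

Coriolis parameter at 39°S:
f = 2Ω sin φ = 2 × 7.29×10⁻⁵ × sin 39° = 9.18×10⁻⁵ s⁻¹
Pressure gradient: |∂P/∂n| = 900 Pa / 501000 m = 1.80×10⁻³ Pa/m
Geostrophic balance (pressure-gradient force = Coriolis force):
V_g = (1/(fρ)) |∂P/∂n| = 1.80×10⁻³ / (9.18×10⁻⁵ × 0.896) = 21.9 m/s
Converting: 21.9 m/s × 1.944 = 42 knots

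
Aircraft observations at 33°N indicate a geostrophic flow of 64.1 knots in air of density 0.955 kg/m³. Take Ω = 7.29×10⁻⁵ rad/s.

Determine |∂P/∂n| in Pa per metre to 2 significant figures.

Coriolis parameter at 33°N:
f = 2Ω sin φ = 2 × 7.29×10⁻⁵ × sin 33° = 7.94×10⁻⁵ s⁻¹
Wind speed in SI: 64.1 knots = 33.0 m/s
Geostrophic balance rearranged: |∂P/∂n| = f ρ V_g
|∂P/∂n| = 7.94×10⁻⁵ × 0.955 × 33.0 = 2.50×10⁻³ Pa/m

2.5×10⁻³ Pa/m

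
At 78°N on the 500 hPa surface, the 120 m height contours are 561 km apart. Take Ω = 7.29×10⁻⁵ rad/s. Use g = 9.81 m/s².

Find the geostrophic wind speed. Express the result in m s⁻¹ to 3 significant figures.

Coriolis parameter at 78°N:
f = 2Ω sin φ = 2 × 7.29×10⁻⁵ × sin 78° = 1.43×10⁻⁴ s⁻¹
Height gradient: |∂Z/∂n| = 120 m / 561000 m = 2.14×10⁻⁴
On a pressure surface, geostrophic balance gives V_g = (g/f)|∂Z/∂n|:
V_g = 9.81 × 2.14×10⁻⁴ / 1.43×10⁻⁴ = 14.7 m/s

14.7 m s⁻¹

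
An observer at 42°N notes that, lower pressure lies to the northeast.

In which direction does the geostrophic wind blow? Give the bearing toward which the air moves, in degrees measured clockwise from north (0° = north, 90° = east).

The pressure-gradient force points toward the northeast (bearing 045°).
Geostrophic balance: in the Northern Hemisphere the Coriolis force deflects motion to the right, so the geostrophic wind blows 90° to the right of the pressure-gradient force (low pressure on the left).
Rotating 045° by 90° clockwise gives 135° — the wind blows toward the southeast.

135°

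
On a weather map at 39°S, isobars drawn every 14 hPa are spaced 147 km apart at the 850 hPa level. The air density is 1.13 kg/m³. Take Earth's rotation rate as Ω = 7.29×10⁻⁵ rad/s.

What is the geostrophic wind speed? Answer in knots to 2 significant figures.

180 knots

Coriolis parameter at 39°S:
f = 2Ω sin φ = 2 × 7.29×10⁻⁵ × sin 39° = 9.18×10⁻⁵ s⁻¹
Pressure gradient: |∂P/∂n| = 1400 Pa / 147000 m = 9.52×10⁻³ Pa/m
Geostrophic balance (pressure-gradient force = Coriolis force):
V_g = (1/(fρ)) |∂P/∂n| = 9.52×10⁻³ / (9.18×10⁻⁵ × 1.13) = 91.9 m/s
Converting: 91.9 m/s × 1.944 = 180 knots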